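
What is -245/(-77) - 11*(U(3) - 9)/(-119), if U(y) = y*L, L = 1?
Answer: 3439/1309 ≈ 2.6272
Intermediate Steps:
U(y) = y (U(y) = y*1 = y)
-245/(-77) - 11*(U(3) - 9)/(-119) = -245/(-77) - 11*(3 - 9)/(-119) = -245*(-1/77) - 11*(-6)*(-1/119) = 35/11 + 66*(-1/119) = 35/11 - 66/119 = 3439/1309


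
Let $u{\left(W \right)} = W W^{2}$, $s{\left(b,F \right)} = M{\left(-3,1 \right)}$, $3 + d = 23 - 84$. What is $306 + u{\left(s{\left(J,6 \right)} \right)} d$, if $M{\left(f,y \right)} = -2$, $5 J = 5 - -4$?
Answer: $818$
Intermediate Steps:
$J = \frac{9}{5}$ ($J = \frac{5 - -4}{5} = \frac{5 + 4}{5} = \frac{1}{5} \cdot 9 = \frac{9}{5} \approx 1.8$)
$d = -64$ ($d = -3 + \left(23 - 84\right) = -3 - 61 = -64$)
$s{\left(b,F \right)} = -2$
$u{\left(W \right)} = W^{3}$
$306 + u{\left(s{\left(J,6 \right)} \right)} d = 306 + \left(-2\right)^{3} \left(-64\right) = 306 - -512 = 306 + 512 = 818$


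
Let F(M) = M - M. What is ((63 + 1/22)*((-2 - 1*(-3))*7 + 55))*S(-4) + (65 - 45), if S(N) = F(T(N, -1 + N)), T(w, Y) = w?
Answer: 20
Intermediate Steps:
F(M) = 0
S(N) = 0
((63 + 1/22)*((-2 - 1*(-3))*7 + 55))*S(-4) + (65 - 45) = ((63 + 1/22)*((-2 - 1*(-3))*7 + 55))*0 + (65 - 45) = ((63 + 1/22)*((-2 + 3)*7 + 55))*0 + 20 = (1387*(1*7 + 55)/22)*0 + 20 = (1387*(7 + 55)/22)*0 + 20 = ((1387/22)*62)*0 + 20 = (42997/11)*0 + 20 = 0 + 20 = 20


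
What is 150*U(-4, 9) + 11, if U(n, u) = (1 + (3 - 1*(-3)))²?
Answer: 7361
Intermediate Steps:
U(n, u) = 49 (U(n, u) = (1 + (3 + 3))² = (1 + 6)² = 7² = 49)
150*U(-4, 9) + 11 = 150*49 + 11 = 7350 + 11 = 7361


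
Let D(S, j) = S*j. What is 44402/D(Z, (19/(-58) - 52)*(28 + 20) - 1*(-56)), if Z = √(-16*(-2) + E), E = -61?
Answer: 22201*I*√29/35608 ≈ 3.3576*I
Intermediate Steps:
Z = I*√29 (Z = √(-16*(-2) - 61) = √(32 - 61) = √(-29) = I*√29 ≈ 5.3852*I)
44402/D(Z, (19/(-58) - 52)*(28 + 20) - 1*(-56)) = 44402/(((I*√29)*((19/(-58) - 52)*(28 + 20) - 1*(-56)))) = 44402/(((I*√29)*((19*(-1/58) - 52)*48 + 56))) = 44402/(((I*√29)*((-19/58 - 52)*48 + 56))) = 44402/(((I*√29)*(-3035/58*48 + 56))) = 44402/(((I*√29)*(-72840/29 + 56))) = 44402/(((I*√29)*(-71216/29))) = 44402/((-71216*I*√29/29)) = 44402*(I*√29/71216) = 22201*I*√29/35608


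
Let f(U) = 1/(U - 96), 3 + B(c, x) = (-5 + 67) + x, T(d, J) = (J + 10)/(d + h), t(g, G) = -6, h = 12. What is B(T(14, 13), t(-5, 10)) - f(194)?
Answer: 5193/98 ≈ 52.990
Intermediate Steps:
T(d, J) = (10 + J)/(12 + d) (T(d, J) = (J + 10)/(d + 12) = (10 + J)/(12 + d))
B(c, x) = 59 + x (B(c, x) = -3 + ((-5 + 67) + x) = -3 + (62 + x) = 59 + x)
f(U) = 1/(-96 + U)
B(T(14, 13), t(-5, 10)) - f(194) = (59 - 6) - 1/(-96 + 194) = 53 - 1/98 = 5193/98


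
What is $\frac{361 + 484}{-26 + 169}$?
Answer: $\frac{65}{11} \approx 5.9091$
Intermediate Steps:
$\frac{361 + 484}{-26 + 169} = \frac{845}{143} = 845 \cdot \frac{1}{143} = \frac{65}{11}$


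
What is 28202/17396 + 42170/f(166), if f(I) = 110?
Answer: 36834577/95678 ≈ 384.98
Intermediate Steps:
28202/17396 + 42170/f(166) = 28202/17396 + 42170/110 = 28202*(1/17396) + 42170*(1/110) = 14101/8698 + 4217/11 = 36834577/95678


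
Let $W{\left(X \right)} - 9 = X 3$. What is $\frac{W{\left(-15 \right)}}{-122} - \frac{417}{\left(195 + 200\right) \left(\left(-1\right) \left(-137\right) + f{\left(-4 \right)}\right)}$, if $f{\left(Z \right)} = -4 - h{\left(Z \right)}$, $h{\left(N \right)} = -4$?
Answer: $\frac{948633}{3301015} \approx 0.28738$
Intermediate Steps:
$W{\left(X \right)} = 9 + 3 X$ ($W{\left(X \right)} = 9 + X 3 = 9 + 3 X$)
$f{\left(Z \right)} = 0$ ($f{\left(Z \right)} = -4 - -4 = -4 + 4 = 0$)
$\frac{W{\left(-15 \right)}}{-122} - \frac{417}{\left(195 + 200\right) \left(\left(-1\right) \left(-137\right) + f{\left(-4 \right)}\right)} = \frac{9 + 3 \left(-15\right)}{-122} - \frac{417}{\left(195 + 200\right) \left(\left(-1\right) \left(-137\right) + 0\right)} = \left(9 - 45\right) \left(- \frac{1}{122}\right) - \frac{417}{395 \left(137 + 0\right)} = \left(-36\right) \left(- \frac{1}{122}\right) - \frac{417}{395 \cdot 137} = \frac{18}{61} - \frac{417}{54115} = \frac{948633}{3301015}$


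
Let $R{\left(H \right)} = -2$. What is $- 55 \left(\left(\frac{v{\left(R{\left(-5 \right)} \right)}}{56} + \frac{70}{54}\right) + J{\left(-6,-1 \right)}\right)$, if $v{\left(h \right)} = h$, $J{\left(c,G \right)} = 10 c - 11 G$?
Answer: $\frac{1985005}{756} \approx 2625.7$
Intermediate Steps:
$J{\left(c,G \right)} = - 11 G + 10 c$
$- 55 \left(\left(\frac{v{\left(R{\left(-5 \right)} \right)}}{56} + \frac{70}{54}\right) + J{\left(-6,-1 \right)}\right) = - 55 \left(\left(- \frac{2}{56} + \frac{70}{54}\right) + \left(\left(-11\right) \left(-1\right) + 10 \left(-6\right)\right)\right) = - 55 \left(\left(\left(-2\right) \frac{1}{56} + 70 \cdot \frac{1}{54}\right) + \left(11 - 60\right)\right) = - 55 \left(\left(- \frac{1}{28} + \frac{35}{27}\right) - 49\right) = - 55 \left(\frac{953}{756} - 49\right) = \left(-55\right) \left(- \frac{36091}{756}\right) = \frac{1985005}{756}$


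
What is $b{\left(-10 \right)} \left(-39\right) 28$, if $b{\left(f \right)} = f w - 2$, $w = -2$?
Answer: $-19656$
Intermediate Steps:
$b{\left(f \right)} = -2 - 2 f$ ($b{\left(f \right)} = f \left(-2\right) - 2 = - 2 f - 2 = -2 - 2 f$)
$b{\left(-10 \right)} \left(-39\right) 28 = \left(-2 - -20\right) \left(-39\right) 28 = \left(-2 + 20\right) \left(-39\right) 28 = 18 \left(-39\right) 28 = \left(-702\right) 28 = -19656$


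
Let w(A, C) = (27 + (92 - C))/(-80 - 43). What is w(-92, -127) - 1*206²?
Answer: -42438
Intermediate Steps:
w(A, C) = -119/123 + C/123 (w(A, C) = (119 - C)/(-123) = (119 - C)*(-1/123) = -119/123 + C/123)
w(-92, -127) - 1*206² = (-119/123 + (1/123)*(-127)) - 1*206² = (-119/123 - 127/123) - 1*42436 = -2 - 42436 = -42438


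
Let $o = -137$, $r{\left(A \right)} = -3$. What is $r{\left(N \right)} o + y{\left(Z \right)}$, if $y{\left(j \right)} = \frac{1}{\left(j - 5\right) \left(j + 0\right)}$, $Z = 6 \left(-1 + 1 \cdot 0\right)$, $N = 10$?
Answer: $\frac{27127}{66} \approx 411.02$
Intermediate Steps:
$Z = -6$ ($Z = 6 \left(-1 + 0\right) = 6 \left(-1\right) = -6$)
$y{\left(j \right)} = \frac{1}{j \left(-5 + j\right)}$ ($y{\left(j \right)} = \frac{1}{\left(-5 + j\right) j} = \frac{1}{j \left(-5 + j\right)}$)
$r{\left(N \right)} o + y{\left(Z \right)} = \left(-3\right) \left(-137\right) + \frac{1}{\left(-6\right) \left(-5 - 6\right)} = 411 - \frac{1}{6 \left(-11\right)} = 411 - - \frac{1}{66} = 411 + \frac{1}{66} = \frac{27127}{66}$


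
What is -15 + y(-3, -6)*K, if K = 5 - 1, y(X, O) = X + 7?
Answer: 1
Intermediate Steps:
y(X, O) = 7 + X
K = 4
-15 + y(-3, -6)*K = -15 + (7 - 3)*4 = -15 + 4*4 = -15 + 16 = 1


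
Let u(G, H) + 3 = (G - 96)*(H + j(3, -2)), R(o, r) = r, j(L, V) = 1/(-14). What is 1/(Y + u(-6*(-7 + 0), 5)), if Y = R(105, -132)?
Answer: -7/2808 ≈ -0.0024929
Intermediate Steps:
j(L, V) = -1/14
Y = -132
u(G, H) = -3 + (-96 + G)*(-1/14 + H) (u(G, H) = -3 + (G - 96)*(H - 1/14) = -3 + (-96 + G)*(-1/14 + H))
1/(Y + u(-6*(-7 + 0), 5)) = 1/(-132 + (27/7 - 96*5 - (-3)*(-7 + 0)/7 - 6*(-7 + 0)*5)) = 1/(-132 + (27/7 - 480 - (-3)*(-7)/7 - 6*(-7)*5)) = 1/(-132 + (27/7 - 480 - 1/14*42 + 42*5)) = 1/(-132 + (27/7 - 480 - 3 + 210)) = 1/(-132 - 1884/7) = 1/(-2808/7) = -7/2808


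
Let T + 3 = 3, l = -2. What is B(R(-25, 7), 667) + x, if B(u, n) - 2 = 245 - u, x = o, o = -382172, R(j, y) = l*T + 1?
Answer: -381926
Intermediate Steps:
T = 0 (T = -3 + 3 = 0)
R(j, y) = 1 (R(j, y) = -2*0 + 1 = 0 + 1 = 1)
x = -382172
B(u, n) = 247 - u (B(u, n) = 2 + (245 - u) = 247 - u)
B(R(-25, 7), 667) + x = (247 - 1*1) - 382172 = (247 - 1) - 382172 = 246 - 382172 = -381926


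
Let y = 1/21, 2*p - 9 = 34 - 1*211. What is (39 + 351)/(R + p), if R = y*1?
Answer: -8190/1763 ≈ -4.6455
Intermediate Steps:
p = -84 (p = 9/2 + (34 - 1*211)/2 = 9/2 + (34 - 211)/2 = 9/2 + (1/2)*(-177) = 9/2 - 177/2 = -84)
y = 1/21 ≈ 0.047619
R = 1/21 (R = (1/21)*1 = 1/21 ≈ 0.047619)
(39 + 351)/(R + p) = (39 + 351)/(1/21 - 84) = 390/(-1763/21) = 390*(-21/1763) = -8190/1763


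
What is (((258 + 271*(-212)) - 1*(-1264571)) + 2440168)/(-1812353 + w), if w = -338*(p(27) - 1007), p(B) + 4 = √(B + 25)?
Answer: -5364207341075/2162761362537 + 2465740420*√13/2162761362537 ≈ -2.4761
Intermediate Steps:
p(B) = -4 + √(25 + B) (p(B) = -4 + √(B + 25) = -4 + √(25 + B))
w = 341718 - 676*√13 (w = -338*((-4 + √(25 + 27)) - 1007) = -338*((-4 + √52) - 1007) = -338*((-4 + 2*√13) - 1007) = -338*(-1011 + 2*√13) = 341718 - 676*√13 ≈ 3.3928e+5)
(((258 + 271*(-212)) - 1*(-1264571)) + 2440168)/(-1812353 + w) = (((258 + 271*(-212)) - 1*(-1264571)) + 2440168)/(-1812353 + (341718 - 676*√13)) = (((258 - 57452) + 1264571) + 2440168)/(-1470635 - 676*√13) = ((-57194 + 1264571) + 2440168)/(-1470635 - 676*√13) = (1207377 + 2440168)/(-1470635 - 676*√13) = 3647545/(-1470635 - 676*√13)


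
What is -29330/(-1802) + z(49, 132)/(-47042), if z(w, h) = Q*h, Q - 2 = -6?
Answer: 345173329/21192421 ≈ 16.288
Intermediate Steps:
Q = -4 (Q = 2 - 6 = -4)
z(w, h) = -4*h
-29330/(-1802) + z(49, 132)/(-47042) = -29330/(-1802) - 4*132/(-47042) = -29330*(-1/1802) - 528*(-1/47042) = 14665/901 + 264/23521 = 345173329/21192421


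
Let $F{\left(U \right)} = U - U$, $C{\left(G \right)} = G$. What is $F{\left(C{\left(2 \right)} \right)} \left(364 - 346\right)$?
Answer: $0$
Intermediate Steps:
$F{\left(U \right)} = 0$
$F{\left(C{\left(2 \right)} \right)} \left(364 - 346\right) = 0 \left(364 - 346\right) = 0 \cdot 18 = 0$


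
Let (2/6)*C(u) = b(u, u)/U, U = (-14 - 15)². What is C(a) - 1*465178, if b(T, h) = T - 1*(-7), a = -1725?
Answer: -391219852/841 ≈ -4.6518e+5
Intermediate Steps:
b(T, h) = 7 + T (b(T, h) = T + 7 = 7 + T)
U = 841 (U = (-29)² = 841)
C(u) = 21/841 + 3*u/841 (C(u) = 3*((7 + u)/841) = 3*((7 + u)*(1/841)) = 3*(7/841 + u/841) = 21/841 + 3*u/841)
C(a) - 1*465178 = (21/841 + (3/841)*(-1725)) - 1*465178 = (21/841 - 5175/841) - 465178 = -5154/841 - 465178 = -391219852/841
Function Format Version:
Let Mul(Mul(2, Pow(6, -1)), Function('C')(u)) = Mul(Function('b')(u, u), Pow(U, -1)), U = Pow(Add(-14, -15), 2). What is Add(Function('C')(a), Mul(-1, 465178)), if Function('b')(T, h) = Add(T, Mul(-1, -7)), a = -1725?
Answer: Rational(-391219852, 841) ≈ -4.6518e+5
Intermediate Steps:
Function('b')(T, h) = Add(7, T) (Function('b')(T, h) = Add(T, 7) = Add(7, T))
U = 841 (U = Pow(-29, 2) = 841)
Function('C')(u) = Add(Rational(21, 841), Mul(Rational(3, 841), u)) (Function('C')(u) = Mul(3, Mul(Add(7, u), Pow(841, -1))) = Mul(3, Mul(Add(7, u), Rational(1, 841))) = Mul(3, Add(Rational(7, 841), Mul(Rational(1, 841), u))) = Add(Rational(21, 841), Mul(Rational(3, 841), u)))
Add(Function('C')(a), Mul(-1, 465178)) = Add(Add(Rational(21, 841), Mul(Rational(3, 841), -1725)), Mul(-1, 465178)) = Add(Add(Rational(21, 841), Rational(-5175, 841)), -465178) = Add(Rational(-5154, 841), -465178) = Rational(-391219852, 841)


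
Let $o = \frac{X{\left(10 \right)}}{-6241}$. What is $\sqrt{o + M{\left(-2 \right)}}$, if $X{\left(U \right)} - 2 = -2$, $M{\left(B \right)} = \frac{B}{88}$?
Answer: $\frac{i \sqrt{11}}{22} \approx 0.15076 i$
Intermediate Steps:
$M{\left(B \right)} = \frac{B}{88}$ ($M{\left(B \right)} = B \frac{1}{88} = \frac{B}{88}$)
$X{\left(U \right)} = 0$ ($X{\left(U \right)} = 2 - 2 = 0$)
$o = 0$ ($o = \frac{0}{-6241} = 0 \left(- \frac{1}{6241}\right) = 0$)
$\sqrt{o + M{\left(-2 \right)}} = \sqrt{0 + \frac{1}{88} \left(-2\right)} = \sqrt{0 - \frac{1}{44}} = \sqrt{- \frac{1}{44}} = \frac{i \sqrt{11}}{22}$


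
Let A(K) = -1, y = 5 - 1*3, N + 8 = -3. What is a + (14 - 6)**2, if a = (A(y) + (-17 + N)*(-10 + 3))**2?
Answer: 38089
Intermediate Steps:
N = -11 (N = -8 - 3 = -11)
y = 2 (y = 5 - 3 = 2)
a = 38025 (a = (-1 + (-17 - 11)*(-10 + 3))**2 = (-1 - 28*(-7))**2 = (-1 + 196)**2 = 195**2 = 38025)
a + (14 - 6)**2 = 38025 + (14 - 6)**2 = 38025 + 8**2 = 38025 + 64 = 38089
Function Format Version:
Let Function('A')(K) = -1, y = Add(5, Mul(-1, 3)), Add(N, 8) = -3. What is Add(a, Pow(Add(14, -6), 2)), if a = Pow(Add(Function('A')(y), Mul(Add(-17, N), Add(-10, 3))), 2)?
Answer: 38089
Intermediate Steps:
N = -11 (N = Add(-8, -3) = -11)
y = 2 (y = Add(5, -3) = 2)
a = 38025 (a = Pow(Add(-1, Mul(Add(-17, -11), Add(-10, 3))), 2) = Pow(Add(-1, Mul(-28, -7)), 2) = Pow(Add(-1, 196), 2) = Pow(195, 2) = 38025)
Add(a, Pow(Add(14, -6), 2)) = Add(38025, Pow(Add(14, -6), 2)) = Add(38025, Pow(8, 2)) = Add(38025, 64) = 38089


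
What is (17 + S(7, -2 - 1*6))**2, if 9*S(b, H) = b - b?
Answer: 289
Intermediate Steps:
S(b, H) = 0 (S(b, H) = (b - b)/9 = (1/9)*0 = 0)
(17 + S(7, -2 - 1*6))**2 = (17 + 0)**2 = 17**2 = 289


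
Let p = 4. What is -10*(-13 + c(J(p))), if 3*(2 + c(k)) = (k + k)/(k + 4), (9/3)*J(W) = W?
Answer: 445/3 ≈ 148.33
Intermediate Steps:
J(W) = W/3
c(k) = -2 + 2*k/(3*(4 + k)) (c(k) = -2 + ((k + k)/(k + 4))/3 = -2 + ((2*k)/(4 + k))/3 = -2 + (2*k/(4 + k))/3 = -2 + 2*k/(3*(4 + k)))
-10*(-13 + c(J(p))) = -10*(-13 + 4*(-6 - 4/3)/(3*(4 + (1/3)*4))) = -10*(-13 + 4*(-6 - 1*4/3)/(3*(4 + 4/3))) = -10*(-13 + 4*(-6 - 4/3)/(3*(16/3))) = -10*(-13 + (4/3)*(3/16)*(-22/3)) = -10*(-13 - 11/6) = -10*(-89/6) = 445/3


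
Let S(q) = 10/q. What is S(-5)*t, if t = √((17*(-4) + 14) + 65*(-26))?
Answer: -8*I*√109 ≈ -83.522*I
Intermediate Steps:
t = 4*I*√109 (t = √((-68 + 14) - 1690) = √(-54 - 1690) = √(-1744) = 4*I*√109 ≈ 41.761*I)
S(-5)*t = (10/(-5))*(4*I*√109) = (10*(-⅕))*(4*I*√109) = -8*I*√109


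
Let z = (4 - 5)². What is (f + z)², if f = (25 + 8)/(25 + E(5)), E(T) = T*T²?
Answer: 3721/2500 ≈ 1.4884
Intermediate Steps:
E(T) = T³
f = 11/50 (f = (25 + 8)/(25 + 5³) = 33/(25 + 125) = 33/150 = 33*(1/150) = 11/50 ≈ 0.22000)
z = 1 (z = (-1)² = 1)
(f + z)² = (11/50 + 1)² = (61/50)² = 3721/2500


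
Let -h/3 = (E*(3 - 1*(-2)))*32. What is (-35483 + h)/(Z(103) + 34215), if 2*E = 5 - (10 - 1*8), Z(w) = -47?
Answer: -36203/34168 ≈ -1.0596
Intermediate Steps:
E = 3/2 (E = (5 - (10 - 1*8))/2 = (5 - (10 - 8))/2 = (5 - 1*2)/2 = (5 - 2)/2 = (1/2)*3 = 3/2 ≈ 1.5000)
h = -720 (h = -3*3*(3 - 1*(-2))/2*32 = -3*3*(3 + 2)/2*32 = -3*(3/2)*5*32 = -45*32/2 = -3*240 = -720)
(-35483 + h)/(Z(103) + 34215) = (-35483 - 720)/(-47 + 34215) = -36203/34168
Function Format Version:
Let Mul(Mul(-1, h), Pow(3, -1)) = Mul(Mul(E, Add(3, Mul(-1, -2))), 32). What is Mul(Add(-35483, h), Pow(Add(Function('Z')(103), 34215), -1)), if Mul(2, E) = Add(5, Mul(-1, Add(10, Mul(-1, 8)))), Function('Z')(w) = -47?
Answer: Rational(-36203, 34168) ≈ -1.0596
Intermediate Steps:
E = Rational(3, 2) (E = Mul(Rational(1, 2), Add(5, Mul(-1, Add(10, Mul(-1, 8))))) = Mul(Rational(1, 2), Add(5, Mul(-1, Add(10, -8)))) = Mul(Rational(1, 2), Add(5, Mul(-1, 2))) = Mul(Rational(1, 2), Add(5, -2)) = Mul(Rational(1, 2), 3) = Rational(3, 2) ≈ 1.5000)
h = -720 (h = Mul(-3, Mul(Mul(Rational(3, 2), Add(3, Mul(-1, -2))), 32)) = Mul(-3, Mul(Mul(Rational(3, 2), Add(3, 2)), 32)) = Mul(-3, Mul(Mul(Rational(3, 2), 5), 32)) = Mul(-3, Mul(Rational(15, 2), 32)) = Mul(-3, 240) = -720)
Mul(Add(-35483, h), Pow(Add(Function('Z')(103), 34215), -1)) = Mul(Add(-35483, -720), Pow(Add(-47, 34215), -1)) = Mul(-36203, Pow(34168, -1)) = Mul(-36203, Rational(1, 34168)) = Rational(-36203, 34168)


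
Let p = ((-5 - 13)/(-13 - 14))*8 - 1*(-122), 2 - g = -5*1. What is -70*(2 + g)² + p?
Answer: -16628/3 ≈ -5542.7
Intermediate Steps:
g = 7 (g = 2 - (-5) = 2 - 1*(-5) = 2 + 5 = 7)
p = 382/3 (p = -18/(-27)*8 + 122 = -18*(-1/27)*8 + 122 = (⅔)*8 + 122 = 16/3 + 122 = 382/3 ≈ 127.33)
-70*(2 + g)² + p = -70*(2 + 7)² + 382/3 = -70*9² + 382/3 = -70*81 + 382/3 = -5670 + 382/3 = -16628/3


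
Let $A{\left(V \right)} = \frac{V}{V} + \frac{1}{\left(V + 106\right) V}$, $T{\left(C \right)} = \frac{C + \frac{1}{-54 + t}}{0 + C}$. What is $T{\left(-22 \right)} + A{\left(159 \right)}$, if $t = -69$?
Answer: $\frac{76026487}{38005770} \approx 2.0004$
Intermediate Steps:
$T{\left(C \right)} = \frac{- \frac{1}{123} + C}{C}$ ($T{\left(C \right)} = \frac{C + \frac{1}{-54 - 69}}{0 + C} = \frac{C + \frac{1}{-123}}{C} = \frac{C - \frac{1}{123}}{C} = \frac{- \frac{1}{123} + C}{C}$)
$A{\left(V \right)} = 1 + \frac{1}{V \left(106 + V\right)}$ ($A{\left(V \right)} = 1 + \frac{1}{\left(106 + V\right) V} = 1 + \frac{1}{V \left(106 + V\right)}$)
$T{\left(-22 \right)} + A{\left(159 \right)} = \frac{- \frac{1}{123} - 22}{-22} + \frac{1 + 159^{2} + 106 \cdot 159}{159 \left(106 + 159\right)} = \left(- \frac{1}{22}\right) \left(- \frac{2707}{123}\right) + \frac{1 + 25281 + 16854}{159 \cdot 265} = \frac{2707}{2706} + \frac{1}{159} \cdot \frac{1}{265} \cdot 42136 = \frac{2707}{2706} + \frac{42136}{42135} = \frac{76026487}{38005770}$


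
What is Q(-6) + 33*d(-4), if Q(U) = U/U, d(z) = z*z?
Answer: 529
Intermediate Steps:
d(z) = z**2
Q(U) = 1
Q(-6) + 33*d(-4) = 1 + 33*(-4)**2 = 1 + 33*16 = 1 + 528 = 529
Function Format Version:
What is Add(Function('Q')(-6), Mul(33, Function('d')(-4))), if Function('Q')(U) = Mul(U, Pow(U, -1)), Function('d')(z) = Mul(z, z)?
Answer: 529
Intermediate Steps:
Function('d')(z) = Pow(z, 2)
Function('Q')(U) = 1
Add(Function('Q')(-6), Mul(33, Function('d')(-4))) = Add(1, Mul(33, Pow(-4, 2))) = Add(1, Mul(33, 16)) = Add(1, 528) = 529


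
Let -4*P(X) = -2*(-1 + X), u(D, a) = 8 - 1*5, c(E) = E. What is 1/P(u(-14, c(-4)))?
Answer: 1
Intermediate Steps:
u(D, a) = 3 (u(D, a) = 8 - 5 = 3)
P(X) = -½ + X/2 (P(X) = -(-1)*(-1 + X)/2 = -(2 - 2*X)/4 = -½ + X/2)
1/P(u(-14, c(-4))) = 1/(-½ + (½)*3) = 1/(-½ + 3/2) = 1/1 = 1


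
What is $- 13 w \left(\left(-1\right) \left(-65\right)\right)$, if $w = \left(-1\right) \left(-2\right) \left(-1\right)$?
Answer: $1690$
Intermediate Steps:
$w = -2$ ($w = 2 \left(-1\right) = -2$)
$- 13 w \left(\left(-1\right) \left(-65\right)\right) = \left(-13\right) \left(-2\right) \left(\left(-1\right) \left(-65\right)\right) = 26 \cdot 65 = 1690$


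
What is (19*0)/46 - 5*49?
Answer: -245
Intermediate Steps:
(19*0)/46 - 5*49 = 0*(1/46) - 245 = 0 - 245 = -245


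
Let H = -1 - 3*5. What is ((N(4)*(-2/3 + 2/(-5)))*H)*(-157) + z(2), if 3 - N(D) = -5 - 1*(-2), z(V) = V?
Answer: -80374/5 ≈ -16075.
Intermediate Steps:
N(D) = 6 (N(D) = 3 - (-5 - 1*(-2)) = 3 - (-5 + 2) = 3 - 1*(-3) = 3 + 3 = 6)
H = -16 (H = -1 - 15 = -16)
((N(4)*(-2/3 + 2/(-5)))*H)*(-157) + z(2) = ((6*(-2/3 + 2/(-5)))*(-16))*(-157) + 2 = ((6*(-2*1/3 + 2*(-1/5)))*(-16))*(-157) + 2 = ((6*(-2/3 - 2/5))*(-16))*(-157) + 2 = ((6*(-16/15))*(-16))*(-157) + 2 = -32/5*(-16)*(-157) + 2 = (512/5)*(-157) + 2 = -80384/5 + 2 = -80374/5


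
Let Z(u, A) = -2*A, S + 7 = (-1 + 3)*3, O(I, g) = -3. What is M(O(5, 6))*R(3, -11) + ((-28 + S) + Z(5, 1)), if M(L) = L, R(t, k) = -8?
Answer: -7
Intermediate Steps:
S = -1 (S = -7 + (-1 + 3)*3 = -7 + 2*3 = -7 + 6 = -1)
M(O(5, 6))*R(3, -11) + ((-28 + S) + Z(5, 1)) = -3*(-8) + ((-28 - 1) - 2*1) = 24 + (-29 - 2) = 24 - 31 = -7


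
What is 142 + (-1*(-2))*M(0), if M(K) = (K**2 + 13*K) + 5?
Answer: 152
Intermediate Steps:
M(K) = 5 + K**2 + 13*K
142 + (-1*(-2))*M(0) = 142 + (-1*(-2))*(5 + 0**2 + 13*0) = 142 + 2*(5 + 0 + 0) = 142 + 2*5 = 142 + 10 = 152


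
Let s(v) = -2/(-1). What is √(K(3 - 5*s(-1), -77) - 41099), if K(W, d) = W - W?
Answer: I*√41099 ≈ 202.73*I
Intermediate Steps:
s(v) = 2 (s(v) = -2*(-1) = 2)
K(W, d) = 0
√(K(3 - 5*s(-1), -77) - 41099) = √(0 - 41099) = √(-41099) = I*√41099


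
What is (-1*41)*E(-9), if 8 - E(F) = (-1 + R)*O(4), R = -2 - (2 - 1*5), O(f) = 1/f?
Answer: -328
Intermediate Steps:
R = 1 (R = -2 - (2 - 5) = -2 - 1*(-3) = -2 + 3 = 1)
E(F) = 8 (E(F) = 8 - (-1 + 1)/4 = 8 - 0/4 = 8 - 1*0 = 8 + 0 = 8)
(-1*41)*E(-9) = -1*41*8 = -41*8 = -328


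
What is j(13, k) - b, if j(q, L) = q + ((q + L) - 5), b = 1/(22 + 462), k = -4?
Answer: 8227/484 ≈ 16.998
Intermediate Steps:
b = 1/484 ≈ 0.0020661
j(q, L) = -5 + L + 2*q (j(q, L) = q + ((L + q) - 5) = q + (-5 + L + q) = -5 + L + 2*q)
j(13, k) - b = (-5 - 4 + 2*13) - 1*1/484 = (-5 - 4 + 26) - 1/484 = 17 - 1/484 = 8227/484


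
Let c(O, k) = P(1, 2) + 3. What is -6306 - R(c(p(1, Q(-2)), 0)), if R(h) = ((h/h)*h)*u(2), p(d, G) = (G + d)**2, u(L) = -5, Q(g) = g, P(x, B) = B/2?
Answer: -6286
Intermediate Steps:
P(x, B) = B/2 (P(x, B) = B*(1/2) = B/2)
c(O, k) = 4 (c(O, k) = (1/2)*2 + 3 = 1 + 3 = 4)
R(h) = -5*h (R(h) = ((h/h)*h)*(-5) = (1*h)*(-5) = h*(-5) = -5*h)
-6306 - R(c(p(1, Q(-2)), 0)) = -6306 - (-5)*4 = -6306 - 1*(-20) = -6306 + 20 = -6286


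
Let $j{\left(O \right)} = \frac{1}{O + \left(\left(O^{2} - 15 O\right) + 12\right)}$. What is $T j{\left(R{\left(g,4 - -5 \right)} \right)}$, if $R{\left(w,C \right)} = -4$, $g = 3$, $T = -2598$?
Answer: $- \frac{433}{14} \approx -30.929$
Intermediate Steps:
$j{\left(O \right)} = \frac{1}{12 + O^{2} - 14 O}$ ($j{\left(O \right)} = \frac{1}{O + \left(12 + O^{2} - 15 O\right)} = \frac{1}{12 + O^{2} - 14 O}$)
$T j{\left(R{\left(g,4 - -5 \right)} \right)} = - \frac{2598}{12 + \left(-4\right)^{2} - -56} = - \frac{2598}{12 + 16 + 56} = - \frac{2598}{84} = \left(-2598\right) \frac{1}{84} = - \frac{433}{14}$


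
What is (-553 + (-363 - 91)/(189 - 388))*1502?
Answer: -164608686/199 ≈ -8.2718e+5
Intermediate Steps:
(-553 + (-363 - 91)/(189 - 388))*1502 = (-553 - 454/(-199))*1502 = (-553 - 454*(-1/199))*1502 = (-553 + 454/199)*1502 = -109593/199*1502 = -164608686/199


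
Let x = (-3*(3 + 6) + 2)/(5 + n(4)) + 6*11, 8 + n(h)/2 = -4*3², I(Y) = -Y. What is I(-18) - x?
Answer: -4009/83 ≈ -48.301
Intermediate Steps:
n(h) = -88 (n(h) = -16 + 2*(-4*3²) = -16 + 2*(-4*9) = -16 + 2*(-36) = -16 - 72 = -88)
x = 5503/83 (x = (-3*(3 + 6) + 2)/(5 - 88) + 6*11 = (-3*9 + 2)/(-83) + 66 = (-27 + 2)*(-1/83) + 66 = -25*(-1/83) + 66 = 25/83 + 66 = 5503/83 ≈ 66.301)
I(-18) - x = -1*(-18) - 1*5503/83 = 18 - 5503/83 = -4009/83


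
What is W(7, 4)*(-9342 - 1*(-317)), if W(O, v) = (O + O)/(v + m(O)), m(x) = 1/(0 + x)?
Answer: -884450/29 ≈ -30498.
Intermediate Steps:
m(x) = 1/x
W(O, v) = 2*O/(v + 1/O) (W(O, v) = (O + O)/(v + 1/O) = (2*O)/(v + 1/O) = 2*O/(v + 1/O))
W(7, 4)*(-9342 - 1*(-317)) = (2*7²/(1 + 7*4))*(-9342 - 1*(-317)) = (2*49/(1 + 28))*(-9342 + 317) = (2*49/29)*(-9025) = (2*49*(1/29))*(-9025) = (98/29)*(-9025) = -884450/29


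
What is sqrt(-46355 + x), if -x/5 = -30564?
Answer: sqrt(106465) ≈ 326.29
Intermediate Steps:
x = 152820 (x = -5*(-30564) = 152820)
sqrt(-46355 + x) = sqrt(-46355 + 152820) = sqrt(106465)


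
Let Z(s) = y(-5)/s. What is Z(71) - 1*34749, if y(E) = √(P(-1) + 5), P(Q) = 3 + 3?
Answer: -34749 + √11/71 ≈ -34749.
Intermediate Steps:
P(Q) = 6
y(E) = √11 (y(E) = √(6 + 5) = √11)
Z(s) = √11/s
Z(71) - 1*34749 = √11/71 - 1*34749 = √11*(1/71) - 34749 = √11/71 - 34749 = -34749 + √11/71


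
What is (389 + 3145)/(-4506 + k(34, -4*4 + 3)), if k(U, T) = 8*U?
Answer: -1767/2117 ≈ -0.83467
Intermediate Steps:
(389 + 3145)/(-4506 + k(34, -4*4 + 3)) = (389 + 3145)/(-4506 + 8*34) = 3534/(-4506 + 272) = 3534/(-4234) = 3534*(-1/4234) = -1767/2117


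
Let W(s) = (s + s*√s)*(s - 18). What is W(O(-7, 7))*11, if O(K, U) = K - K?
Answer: 0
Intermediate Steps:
O(K, U) = 0
W(s) = (-18 + s)*(s + s^(3/2)) (W(s) = (s + s^(3/2))*(-18 + s) = (-18 + s)*(s + s^(3/2)))
W(O(-7, 7))*11 = (0² + 0^(5/2) - 18*0 - 18*0^(3/2))*11 = (0 + 0 + 0 - 18*0)*11 = (0 + 0 + 0 + 0)*11 = 0*11 = 0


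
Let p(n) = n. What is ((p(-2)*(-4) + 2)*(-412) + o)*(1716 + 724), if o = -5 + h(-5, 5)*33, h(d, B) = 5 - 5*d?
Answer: -7649400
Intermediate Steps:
o = 985 (o = -5 + (5 - 5*(-5))*33 = -5 + (5 + 25)*33 = -5 + 30*33 = -5 + 990 = 985)
((p(-2)*(-4) + 2)*(-412) + o)*(1716 + 724) = ((-2*(-4) + 2)*(-412) + 985)*(1716 + 724) = ((8 + 2)*(-412) + 985)*2440 = (10*(-412) + 985)*2440 = (-4120 + 985)*2440 = -3135*2440 = -7649400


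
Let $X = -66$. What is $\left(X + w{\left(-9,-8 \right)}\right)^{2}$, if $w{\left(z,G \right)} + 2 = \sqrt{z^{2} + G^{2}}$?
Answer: $\left(68 - \sqrt{145}\right)^{2} \approx 3131.3$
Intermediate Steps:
$w{\left(z,G \right)} = -2 + \sqrt{G^{2} + z^{2}}$ ($w{\left(z,G \right)} = -2 + \sqrt{z^{2} + G^{2}} = -2 + \sqrt{G^{2} + z^{2}}$)
$\left(X + w{\left(-9,-8 \right)}\right)^{2} = \left(-66 - \left(2 - \sqrt{\left(-8\right)^{2} + \left(-9\right)^{2}}\right)\right)^{2} = \left(-66 - \left(2 - \sqrt{64 + 81}\right)\right)^{2} = \left(-66 - \left(2 - \sqrt{145}\right)\right)^{2} = \left(-68 + \sqrt{145}\right)^{2}$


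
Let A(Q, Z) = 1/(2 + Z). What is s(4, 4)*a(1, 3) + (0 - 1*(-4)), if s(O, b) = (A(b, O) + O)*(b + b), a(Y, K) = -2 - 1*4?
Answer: -196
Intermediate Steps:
a(Y, K) = -6 (a(Y, K) = -2 - 4 = -6)
s(O, b) = 2*b*(O + 1/(2 + O)) (s(O, b) = (1/(2 + O) + O)*(b + b) = (O + 1/(2 + O))*(2*b) = 2*b*(O + 1/(2 + O)))
s(4, 4)*a(1, 3) + (0 - 1*(-4)) = (2*4*(1 + 4*(2 + 4))/(2 + 4))*(-6) + (0 - 1*(-4)) = (2*4*(1 + 4*6)/6)*(-6) + (0 + 4) = (2*4*(⅙)*(1 + 24))*(-6) + 4 = (2*4*(⅙)*25)*(-6) + 4 = (100/3)*(-6) + 4 = -200 + 4 = -196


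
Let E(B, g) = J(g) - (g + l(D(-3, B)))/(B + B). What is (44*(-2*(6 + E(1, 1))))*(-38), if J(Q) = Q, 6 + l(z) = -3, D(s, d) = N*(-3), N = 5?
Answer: 36784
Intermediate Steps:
D(s, d) = -15 (D(s, d) = 5*(-3) = -15)
l(z) = -9 (l(z) = -6 - 3 = -9)
E(B, g) = g - (-9 + g)/(2*B) (E(B, g) = g - (g - 9)/(B + B) = g - (-9 + g)/(2*B))
(44*(-2*(6 + E(1, 1))))*(-38) = (44*(-2*(6 + (½)*(9 - 1*1 + 2*1*1)/1)))*(-38) = (44*(-2*(6 + (½)*1*(9 - 1 + 2))))*(-38) = (44*(-2*(6 + (½)*1*10)))*(-38) = (44*(-2*(6 + 5)))*(-38) = (44*(-2*11))*(-38) = (44*(-22))*(-38) = -968*(-38) = 36784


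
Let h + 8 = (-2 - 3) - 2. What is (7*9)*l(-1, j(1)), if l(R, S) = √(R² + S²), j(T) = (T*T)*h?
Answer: 63*√226 ≈ 947.10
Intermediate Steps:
h = -15 (h = -8 + ((-2 - 3) - 2) = -8 + (-5 - 2) = -8 - 7 = -15)
j(T) = -15*T² (j(T) = (T*T)*(-15) = T²*(-15) = -15*T²)
(7*9)*l(-1, j(1)) = (7*9)*√((-1)² + (-15*1²)²) = 63*√(1 + (-15*1)²) = 63*√(1 + (-15)²) = 63*√(1 + 225) = 63*√226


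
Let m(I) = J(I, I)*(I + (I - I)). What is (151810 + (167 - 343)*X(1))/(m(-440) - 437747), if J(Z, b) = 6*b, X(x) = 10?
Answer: 150050/723853 ≈ 0.20729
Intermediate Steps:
m(I) = 6*I**2 (m(I) = (6*I)*(I + (I - I)) = (6*I)*(I + 0) = (6*I)*I = 6*I**2)
(151810 + (167 - 343)*X(1))/(m(-440) - 437747) = (151810 + (167 - 343)*10)/(6*(-440)**2 - 437747) = (151810 - 176*10)/(6*193600 - 437747) = (151810 - 1760)/(1161600 - 437747) = 150050/723853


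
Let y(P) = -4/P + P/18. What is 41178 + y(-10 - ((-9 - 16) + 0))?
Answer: 1235357/30 ≈ 41179.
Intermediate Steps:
y(P) = -4/P + P/18 (y(P) = -4/P + P*(1/18) = -4/P + P/18)
41178 + y(-10 - ((-9 - 16) + 0)) = 41178 + (-4/(-10 - ((-9 - 16) + 0)) + (-10 - ((-9 - 16) + 0))/18) = 41178 + (-4/(-10 - (-25 + 0)) + (-10 - (-25 + 0))/18) = 41178 + (-4/(-10 - 1*(-25)) + (-10 - 1*(-25))/18) = 41178 + (-4/(-10 + 25) + (-10 + 25)/18) = 41178 + (-4/15 + (1/18)*15) = 41178 + (-4*1/15 + 5/6) = 41178 + (-4/15 + 5/6) = 41178 + 17/30 = 1235357/30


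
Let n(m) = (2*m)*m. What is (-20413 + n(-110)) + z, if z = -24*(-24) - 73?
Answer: 4290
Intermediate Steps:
z = 503 (z = 576 - 73 = 503)
n(m) = 2*m**2
(-20413 + n(-110)) + z = (-20413 + 2*(-110)**2) + 503 = (-20413 + 2*12100) + 503 = (-20413 + 24200) + 503 = 3787 + 503 = 4290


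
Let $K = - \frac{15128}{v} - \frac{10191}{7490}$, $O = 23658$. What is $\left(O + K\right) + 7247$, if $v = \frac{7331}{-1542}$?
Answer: $\frac{1871615852969}{54909190} \approx 34086.0$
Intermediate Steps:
$v = - \frac{7331}{1542}$ ($v = 7331 \left(- \frac{1}{1542}\right) = - \frac{7331}{1542} \approx -4.7542$)
$K = \frac{174647336019}{54909190}$ ($K = - \frac{15128}{- \frac{7331}{1542}} - \frac{10191}{7490} = \left(-15128\right) \left(- \frac{1542}{7331}\right) - \frac{10191}{7490} = \frac{23327376}{7331} - \frac{10191}{7490} = \frac{174647336019}{54909190} \approx 3180.7$)
$\left(O + K\right) + 7247 = \left(23658 + \frac{174647336019}{54909190}\right) + 7247 = \frac{1473688953039}{54909190} + 7247 = \frac{1871615852969}{54909190}$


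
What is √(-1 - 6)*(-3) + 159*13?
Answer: 2067 - 3*I*√7 ≈ 2067.0 - 7.9373*I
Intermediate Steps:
√(-1 - 6)*(-3) + 159*13 = √(-7)*(-3) + 2067 = (I*√7)*(-3) + 2067 = -3*I*√7 + 2067 = 2067 - 3*I*√7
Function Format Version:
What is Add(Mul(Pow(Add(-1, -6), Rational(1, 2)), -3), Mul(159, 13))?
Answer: Add(2067, Mul(-3, I, Pow(7, Rational(1, 2)))) ≈ Add(2067.0, Mul(-7.9373, I))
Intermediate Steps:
Add(Mul(Pow(Add(-1, -6), Rational(1, 2)), -3), Mul(159, 13)) = Add(Mul(Pow(-7, Rational(1, 2)), -3), 2067) = Add(Mul(Mul(I, Pow(7, Rational(1, 2))), -3), 2067) = Add(Mul(-3, I, Pow(7, Rational(1, 2))), 2067) = Add(2067, Mul(-3, I, Pow(7, Rational(1, 2))))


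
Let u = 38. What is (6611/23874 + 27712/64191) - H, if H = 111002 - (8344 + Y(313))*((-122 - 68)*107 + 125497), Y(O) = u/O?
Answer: 140290277623198383751/159890409114 ≈ 8.7742e+8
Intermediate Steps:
Y(O) = 38/O
H = -274630961944/313 (H = 111002 - (8344 + 38/313)*((-122 - 68)*107 + 125497) = 111002 - (8344 + 38*(1/313))*(-190*107 + 125497) = 111002 - (8344 + 38/313)*(-20330 + 125497) = 111002 - 2611710*105167/313 = 111002 - 1*274665705570/313 = 111002 - 274665705570/313 = -274630961944/313 ≈ -8.7742e+8)
(6611/23874 + 27712/64191) - H = (6611/23874 + 27712/64191) - 1*(-274630961944/313) = (6611*(1/23874) + 27712*(1/64191)) + 274630961944/313 = (6611/23874 + 27712/64191) + 274630961944/313 = 361987663/510831978 + 274630961944/313 = 140290277623198383751/159890409114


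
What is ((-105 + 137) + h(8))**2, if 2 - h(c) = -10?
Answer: 1936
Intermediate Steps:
h(c) = 12 (h(c) = 2 - 1*(-10) = 2 + 10 = 12)
((-105 + 137) + h(8))**2 = ((-105 + 137) + 12)**2 = (32 + 12)**2 = 44**2 = 1936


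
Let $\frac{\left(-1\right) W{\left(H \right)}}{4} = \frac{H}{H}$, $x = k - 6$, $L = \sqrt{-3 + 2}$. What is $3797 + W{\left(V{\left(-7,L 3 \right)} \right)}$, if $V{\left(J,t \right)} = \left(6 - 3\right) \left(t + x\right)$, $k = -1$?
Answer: $3793$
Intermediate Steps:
$L = i$ ($L = \sqrt{-1} = i \approx 1.0 i$)
$x = -7$ ($x = -1 - 6 = -7$)
$V{\left(J,t \right)} = -21 + 3 t$ ($V{\left(J,t \right)} = \left(6 - 3\right) \left(t - 7\right) = 3 \left(-7 + t\right) = -21 + 3 t$)
$W{\left(H \right)} = -4$ ($W{\left(H \right)} = - 4 \frac{H}{H} = \left(-4\right) 1 = -4$)
$3797 + W{\left(V{\left(-7,L 3 \right)} \right)} = 3797 - 4 = 3793$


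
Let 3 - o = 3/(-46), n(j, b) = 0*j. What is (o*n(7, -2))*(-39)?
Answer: 0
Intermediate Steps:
n(j, b) = 0
o = 141/46 (o = 3 - 3/(-46) = 3 - 3*(-1)/46 = 3 - 1*(-3/46) = 3 + 3/46 = 141/46 ≈ 3.0652)
(o*n(7, -2))*(-39) = ((141/46)*0)*(-39) = 0*(-39) = 0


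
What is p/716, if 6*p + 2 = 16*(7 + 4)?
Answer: 29/716 ≈ 0.040503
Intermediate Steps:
p = 29 (p = -⅓ + (16*(7 + 4))/6 = -⅓ + (16*11)/6 = -⅓ + (⅙)*176 = -⅓ + 88/3 = 29)
p/716 = 29/716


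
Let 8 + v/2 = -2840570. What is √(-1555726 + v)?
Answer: 3*I*√804098 ≈ 2690.1*I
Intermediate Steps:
v = -5681156 (v = -16 + 2*(-2840570) = -16 - 5681140 = -5681156)
√(-1555726 + v) = √(-1555726 - 5681156) = √(-7236882) = 3*I*√804098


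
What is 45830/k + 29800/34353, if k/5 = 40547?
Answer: 1523180198/1392911091 ≈ 1.0935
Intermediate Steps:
k = 202735 (k = 5*40547 = 202735)
45830/k + 29800/34353 = 45830/202735 + 29800/34353 = 45830*(1/202735) + 29800*(1/34353) = 9166/40547 + 29800/34353 = 1523180198/1392911091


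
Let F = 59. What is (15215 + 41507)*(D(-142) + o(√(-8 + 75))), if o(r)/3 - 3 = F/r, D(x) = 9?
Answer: 1020996 + 10039794*√67/67 ≈ 2.2476e+6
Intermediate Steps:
o(r) = 9 + 177/r (o(r) = 9 + 3*(59/r) = 9 + 177/r)
(15215 + 41507)*(D(-142) + o(√(-8 + 75))) = (15215 + 41507)*(9 + (9 + 177/(√(-8 + 75)))) = 56722*(9 + (9 + 177/(√67))) = 56722*(9 + (9 + 177*(√67/67))) = 56722*(9 + (9 + 177*√67/67)) = 56722*(18 + 177*√67/67) = 1020996 + 10039794*√67/67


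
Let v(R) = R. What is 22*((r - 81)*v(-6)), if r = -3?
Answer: 11088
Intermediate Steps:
22*((r - 81)*v(-6)) = 22*((-3 - 81)*(-6)) = 22*(-84*(-6)) = 22*504 = 11088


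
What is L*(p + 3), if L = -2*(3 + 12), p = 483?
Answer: -14580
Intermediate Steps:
L = -30 (L = -2*15 = -30)
L*(p + 3) = -30*(483 + 3) = -30*486 = -14580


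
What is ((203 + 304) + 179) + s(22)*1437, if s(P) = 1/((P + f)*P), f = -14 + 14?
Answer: 333461/484 ≈ 688.97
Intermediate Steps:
f = 0
s(P) = P⁻² (s(P) = 1/((P + 0)*P) = 1/(P*P) = P⁻²)
((203 + 304) + 179) + s(22)*1437 = ((203 + 304) + 179) + 1437/22² = (507 + 179) + (1/484)*1437 = 686 + 1437/484 = 333461/484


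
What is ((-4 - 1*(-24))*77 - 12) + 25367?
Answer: 26895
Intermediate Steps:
((-4 - 1*(-24))*77 - 12) + 25367 = ((-4 + 24)*77 - 12) + 25367 = (20*77 - 12) + 25367 = (1540 - 12) + 25367 = 1528 + 25367 = 26895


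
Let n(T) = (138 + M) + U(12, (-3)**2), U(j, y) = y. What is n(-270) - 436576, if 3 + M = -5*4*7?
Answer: -436572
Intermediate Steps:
M = -143 (M = -3 - 5*4*7 = -3 - 20*7 = -3 - 140 = -143)
n(T) = 4 (n(T) = (138 - 143) + (-3)**2 = -5 + 9 = 4)
n(-270) - 436576 = 4 - 436576 = -436572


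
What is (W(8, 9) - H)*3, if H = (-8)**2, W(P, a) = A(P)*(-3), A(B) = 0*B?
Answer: -192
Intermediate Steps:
A(B) = 0
W(P, a) = 0 (W(P, a) = 0*(-3) = 0)
H = 64
(W(8, 9) - H)*3 = (0 - 1*64)*3 = (0 - 64)*3 = -64*3 = -192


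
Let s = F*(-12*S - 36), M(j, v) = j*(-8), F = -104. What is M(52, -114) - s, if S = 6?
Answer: -11648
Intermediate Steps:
M(j, v) = -8*j
s = 11232 (s = -104*(-12*6 - 36) = -104*(-72 - 36) = -104*(-108) = 11232)
M(52, -114) - s = -8*52 - 1*11232 = -416 - 11232 = -11648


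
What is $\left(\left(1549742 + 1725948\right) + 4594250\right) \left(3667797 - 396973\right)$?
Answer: $25741188630560$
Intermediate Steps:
$\left(\left(1549742 + 1725948\right) + 4594250\right) \left(3667797 - 396973\right) = \left(3275690 + 4594250\right) 3270824 = 7869940 \cdot 3270824 = 25741188630560$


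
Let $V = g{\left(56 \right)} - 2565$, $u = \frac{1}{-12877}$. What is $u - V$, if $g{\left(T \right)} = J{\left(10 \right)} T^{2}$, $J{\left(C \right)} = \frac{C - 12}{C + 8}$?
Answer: $\frac{337647808}{115893} \approx 2913.4$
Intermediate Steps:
$J{\left(C \right)} = \frac{-12 + C}{8 + C}$
$u = - \frac{1}{12877} \approx -7.7658 \cdot 10^{-5}$
$g{\left(T \right)} = - \frac{T^{2}}{9}$ ($g{\left(T \right)} = \frac{-12 + 10}{8 + 10} T^{2} = \frac{1}{18} \left(-2\right) T^{2} = - \frac{T^{2}}{9}$)
$V = - \frac{26221}{9}$ ($V = - \frac{56^{2}}{9} - 2565 = \left(- \frac{1}{9}\right) 3136 - 2565 = - \frac{3136}{9} - 2565 = - \frac{26221}{9} \approx -2913.4$)
$u - V = - \frac{1}{12877} - - \frac{26221}{9} = - \frac{1}{12877} + \frac{26221}{9} = \frac{337647808}{115893}$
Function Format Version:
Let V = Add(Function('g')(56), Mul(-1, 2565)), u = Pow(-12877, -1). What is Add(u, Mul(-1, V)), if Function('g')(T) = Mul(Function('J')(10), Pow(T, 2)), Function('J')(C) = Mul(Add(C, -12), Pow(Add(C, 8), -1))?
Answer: Rational(337647808, 115893) ≈ 2913.4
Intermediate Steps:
Function('J')(C) = Mul(Pow(Add(8, C), -1), Add(-12, C)) (Function('J')(C) = Mul(Add(-12, C), Pow(Add(8, C), -1)) = Mul(Pow(Add(8, C), -1), Add(-12, C)))
u = Rational(-1, 12877) ≈ -7.7658e-5
Function('g')(T) = Mul(Rational(-1, 9), Pow(T, 2)) (Function('g')(T) = Mul(Mul(Pow(Add(8, 10), -1), Add(-12, 10)), Pow(T, 2)) = Mul(Mul(Pow(18, -1), -2), Pow(T, 2)) = Mul(Mul(Rational(1, 18), -2), Pow(T, 2)) = Mul(Rational(-1, 9), Pow(T, 2)))
V = Rational(-26221, 9) (V = Add(Mul(Rational(-1, 9), Pow(56, 2)), Mul(-1, 2565)) = Add(Mul(Rational(-1, 9), 3136), -2565) = Add(Rational(-3136, 9), -2565) = Rational(-26221, 9) ≈ -2913.4)
Add(u, Mul(-1, V)) = Add(Rational(-1, 12877), Mul(-1, Rational(-26221, 9))) = Add(Rational(-1, 12877), Rational(26221, 9)) = Rational(337647808, 115893)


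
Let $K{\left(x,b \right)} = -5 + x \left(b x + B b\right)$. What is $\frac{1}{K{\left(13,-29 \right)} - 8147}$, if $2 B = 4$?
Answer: $- \frac{1}{13807} \approx -7.2427 \cdot 10^{-5}$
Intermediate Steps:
$B = 2$ ($B = \frac{1}{2} \cdot 4 = 2$)
$K{\left(x,b \right)} = -5 + x \left(2 b + b x\right)$ ($K{\left(x,b \right)} = -5 + x \left(b x + 2 b\right) = -5 + x \left(2 b + b x\right)$)
$\frac{1}{K{\left(13,-29 \right)} - 8147} = \frac{1}{\left(-5 - 29 \cdot 13^{2} + 2 \left(-29\right) 13\right) - 8147} = \frac{1}{\left(-5 - 4901 - 754\right) - 8147} = \frac{1}{-5660 - 8147} = \frac{1}{-13807} = - \frac{1}{13807}$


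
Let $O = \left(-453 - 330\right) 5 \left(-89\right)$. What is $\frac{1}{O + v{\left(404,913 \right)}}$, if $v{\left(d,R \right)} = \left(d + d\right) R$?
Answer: $\frac{1}{1086139} \approx 9.2069 \cdot 10^{-7}$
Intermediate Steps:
$v{\left(d,R \right)} = 2 R d$ ($v{\left(d,R \right)} = 2 d R = 2 R d$)
$O = 348435$ ($O = \left(-783\right) \left(-445\right) = 348435$)
$\frac{1}{O + v{\left(404,913 \right)}} = \frac{1}{348435 + 2 \cdot 913 \cdot 404} = \frac{1}{348435 + 737704} = \frac{1}{1086139}$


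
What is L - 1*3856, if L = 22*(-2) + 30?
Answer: -3870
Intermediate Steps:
L = -14 (L = -44 + 30 = -14)
L - 1*3856 = -14 - 1*3856 = -14 - 3856 = -3870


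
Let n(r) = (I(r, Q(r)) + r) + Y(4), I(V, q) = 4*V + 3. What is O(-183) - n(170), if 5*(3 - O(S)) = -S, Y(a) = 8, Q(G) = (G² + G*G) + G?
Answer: -4473/5 ≈ -894.60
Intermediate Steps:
Q(G) = G + 2*G² (Q(G) = (G² + G²) + G = 2*G² + G = G + 2*G²)
I(V, q) = 3 + 4*V
O(S) = 3 + S/5 (O(S) = 3 - (-1)*S/5 = 3 + S/5)
n(r) = 11 + 5*r (n(r) = ((3 + 4*r) + r) + 8 = (3 + 5*r) + 8 = 11 + 5*r)
O(-183) - n(170) = (3 + (⅕)*(-183)) - (11 + 5*170) = (3 - 183/5) - (11 + 850) = -168/5 - 1*861 = -168/5 - 861 = -4473/5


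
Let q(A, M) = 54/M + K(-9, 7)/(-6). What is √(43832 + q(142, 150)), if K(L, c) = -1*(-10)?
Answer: √9861906/15 ≈ 209.36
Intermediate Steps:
K(L, c) = 10
q(A, M) = -5/3 + 54/M (q(A, M) = 54/M + 10/(-6) = 54/M + 10*(-⅙) = 54/M - 5/3 = -5/3 + 54/M)
√(43832 + q(142, 150)) = √(43832 + (-5/3 + 54/150)) = √(43832 + (-5/3 + 54*(1/150))) = √(43832 + (-5/3 + 9/25)) = √(43832 - 98/75) = √(3287302/75) = √9861906/15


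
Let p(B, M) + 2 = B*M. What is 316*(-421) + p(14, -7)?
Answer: -133136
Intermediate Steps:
p(B, M) = -2 + B*M
316*(-421) + p(14, -7) = 316*(-421) + (-2 + 14*(-7)) = -133036 + (-2 - 98) = -133036 - 100 = -133136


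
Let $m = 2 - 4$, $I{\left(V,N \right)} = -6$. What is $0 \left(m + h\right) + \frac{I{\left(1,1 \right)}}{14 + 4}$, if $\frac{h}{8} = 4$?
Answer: $- \frac{1}{3} \approx -0.33333$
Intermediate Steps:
$m = -2$ ($m = 2 - 4 = -2$)
$h = 32$ ($h = 8 \cdot 4 = 32$)
$0 \left(m + h\right) + \frac{I{\left(1,1 \right)}}{14 + 4} = 0 \left(-2 + 32\right) - \frac{6}{14 + 4} = 0 \cdot 30 - \frac{6}{18} = 0 - \frac{1}{3} = - \frac{1}{3}$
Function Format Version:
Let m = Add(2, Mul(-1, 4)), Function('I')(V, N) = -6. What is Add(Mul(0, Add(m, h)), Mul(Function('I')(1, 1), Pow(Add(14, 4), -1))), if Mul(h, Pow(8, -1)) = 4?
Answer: Rational(-1, 3) ≈ -0.33333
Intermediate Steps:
m = -2 (m = Add(2, -4) = -2)
h = 32 (h = Mul(8, 4) = 32)
Add(Mul(0, Add(m, h)), Mul(Function('I')(1, 1), Pow(Add(14, 4), -1))) = Add(Mul(0, Add(-2, 32)), Mul(-6, Pow(Add(14, 4), -1))) = Add(Mul(0, 30), Mul(-6, Pow(18, -1))) = Add(0, Mul(-6, Rational(1, 18))) = Add(0, Rational(-1, 3)) = Rational(-1, 3)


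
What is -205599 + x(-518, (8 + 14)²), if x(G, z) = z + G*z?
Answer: -455827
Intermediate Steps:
-205599 + x(-518, (8 + 14)²) = -205599 + (8 + 14)²*(1 - 518) = -205599 + 22²*(-517) = -205599 + 484*(-517) = -205599 - 250228 = -455827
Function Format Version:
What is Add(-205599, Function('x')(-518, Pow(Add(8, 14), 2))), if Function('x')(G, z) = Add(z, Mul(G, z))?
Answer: -455827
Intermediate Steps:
Add(-205599, Function('x')(-518, Pow(Add(8, 14), 2))) = Add(-205599, Mul(Pow(Add(8, 14), 2), Add(1, -518))) = Add(-205599, Mul(Pow(22, 2), -517)) = Add(-205599, Mul(484, -517)) = Add(-205599, -250228) = -455827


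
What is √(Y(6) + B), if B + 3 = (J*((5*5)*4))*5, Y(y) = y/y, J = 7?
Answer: √3498 ≈ 59.144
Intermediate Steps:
Y(y) = 1
B = 3497 (B = -3 + (7*((5*5)*4))*5 = -3 + (7*(25*4))*5 = -3 + (7*100)*5 = -3 + 700*5 = -3 + 3500 = 3497)
√(Y(6) + B) = √(1 + 3497) = √3498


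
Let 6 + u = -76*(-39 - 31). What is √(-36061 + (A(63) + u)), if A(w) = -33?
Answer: 18*I*√95 ≈ 175.44*I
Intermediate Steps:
u = 5314 (u = -6 - 76*(-39 - 31) = -6 - 76*(-70) = -6 + 5320 = 5314)
√(-36061 + (A(63) + u)) = √(-36061 + (-33 + 5314)) = √(-36061 + 5281) = √(-30780) = 18*I*√95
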